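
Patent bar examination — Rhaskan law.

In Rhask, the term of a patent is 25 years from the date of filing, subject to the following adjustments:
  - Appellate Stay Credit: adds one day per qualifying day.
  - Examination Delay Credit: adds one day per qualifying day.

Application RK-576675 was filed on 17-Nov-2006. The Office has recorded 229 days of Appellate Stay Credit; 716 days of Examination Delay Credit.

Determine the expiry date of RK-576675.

June 19, 2034

Base term: filing date + 25 years → 17 November 2031.
Appellate Stay Credit: +229 days → 3 July 2032.
Examination Delay Credit: +716 days → 19 June 2034.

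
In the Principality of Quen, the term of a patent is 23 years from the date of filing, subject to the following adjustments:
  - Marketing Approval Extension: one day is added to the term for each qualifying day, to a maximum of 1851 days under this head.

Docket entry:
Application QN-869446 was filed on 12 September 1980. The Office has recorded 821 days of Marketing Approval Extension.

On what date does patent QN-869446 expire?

2005-12-11

Base term: filing date + 23 years → 12 September 2003.
Marketing Approval Extension: 821 days (within the 1851-day cap) → +821 days → 11 December 2005.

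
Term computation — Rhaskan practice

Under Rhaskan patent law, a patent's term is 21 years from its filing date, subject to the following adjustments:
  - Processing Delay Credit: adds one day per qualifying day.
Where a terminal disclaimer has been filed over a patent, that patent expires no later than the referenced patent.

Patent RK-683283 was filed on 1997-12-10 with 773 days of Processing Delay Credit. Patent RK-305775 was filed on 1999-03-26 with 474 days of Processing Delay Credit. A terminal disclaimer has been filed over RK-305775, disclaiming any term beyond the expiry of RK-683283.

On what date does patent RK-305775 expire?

2021-01-21

Natural term of RK-305775:
  Base: filing + 21 years → 26 March 2020.
  Processing Delay Credit: +474 days → 13 July 2021.
Expiry of referenced patent RK-683283:
  Base: filing + 21 years → 10 December 2018.
  Processing Delay Credit: +773 days → 21 January 2021.
Terminal disclaimer: RK-305775 expires on the earlier of 13 July 2021 and 21 January 2021.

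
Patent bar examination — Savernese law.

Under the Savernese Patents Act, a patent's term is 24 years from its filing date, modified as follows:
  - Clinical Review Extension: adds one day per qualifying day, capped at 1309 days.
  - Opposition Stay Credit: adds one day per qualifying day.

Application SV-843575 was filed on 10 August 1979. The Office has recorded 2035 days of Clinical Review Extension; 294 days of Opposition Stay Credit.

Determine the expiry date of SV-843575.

December 30, 2007

Base term: filing date + 24 years → 10 August 2003.
Clinical Review Extension: 2035 days claimed exceeds the 1309-day cap, so +1309 days → 11 March 2007.
Opposition Stay Credit: +294 days → 30 December 2007.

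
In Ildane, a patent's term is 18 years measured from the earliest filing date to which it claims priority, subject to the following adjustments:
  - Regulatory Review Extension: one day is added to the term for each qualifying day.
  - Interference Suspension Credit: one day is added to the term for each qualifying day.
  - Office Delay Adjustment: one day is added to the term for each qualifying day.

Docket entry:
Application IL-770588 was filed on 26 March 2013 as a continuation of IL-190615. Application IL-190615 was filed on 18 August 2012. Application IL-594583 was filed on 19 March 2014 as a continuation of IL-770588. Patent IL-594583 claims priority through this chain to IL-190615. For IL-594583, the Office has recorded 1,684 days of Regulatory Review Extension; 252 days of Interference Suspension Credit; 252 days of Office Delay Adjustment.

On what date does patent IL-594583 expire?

Earliest priority filing: 18 August 2012.
Base term: 18 August 2012 + 18 years → 18 August 2030.
Regulatory Review Extension: +1684 days → 29 March 2035.
Interference Suspension Credit: +252 days → 6 December 2035.
Office Delay Adjustment: +252 days → 14 August 2036.

2036-08-14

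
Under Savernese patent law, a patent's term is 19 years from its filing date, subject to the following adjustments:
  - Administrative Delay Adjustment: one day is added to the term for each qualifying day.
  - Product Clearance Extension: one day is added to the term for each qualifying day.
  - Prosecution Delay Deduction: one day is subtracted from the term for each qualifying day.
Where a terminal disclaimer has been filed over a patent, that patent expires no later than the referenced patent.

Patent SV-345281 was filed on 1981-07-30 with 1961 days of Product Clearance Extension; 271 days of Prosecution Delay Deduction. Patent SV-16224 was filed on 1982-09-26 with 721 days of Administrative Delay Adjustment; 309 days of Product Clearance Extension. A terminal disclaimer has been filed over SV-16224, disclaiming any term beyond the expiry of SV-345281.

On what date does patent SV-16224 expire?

2004-07-22

Natural term of SV-16224:
  Base: filing + 19 years → 26 September 2001.
  Administrative Delay Adjustment: +721 days → 17 September 2003.
  Product Clearance Extension: +309 days → 22 July 2004.
Expiry of referenced patent SV-345281:
  Base: filing + 19 years → 30 July 2000.
  Product Clearance Extension: +1961 days → 12 December 2005.
  Prosecution Delay Deduction: −271 days → 16 March 2005.
Terminal disclaimer: SV-16224 expires on the earlier of 22 July 2004 and 16 March 2005.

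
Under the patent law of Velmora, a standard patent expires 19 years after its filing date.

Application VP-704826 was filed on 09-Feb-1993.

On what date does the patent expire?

Filing date + 19 years → 9 February 2012.

February 9, 2012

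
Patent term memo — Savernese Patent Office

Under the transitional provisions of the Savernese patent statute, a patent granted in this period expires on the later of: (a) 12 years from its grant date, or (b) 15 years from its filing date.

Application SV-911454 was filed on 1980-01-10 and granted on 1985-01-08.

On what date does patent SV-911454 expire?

1997-01-08

(a) grant + 12 years → 8 January 1997.
(b) filing + 15 years → 10 January 1995.
Later of the two: 8 January 1997.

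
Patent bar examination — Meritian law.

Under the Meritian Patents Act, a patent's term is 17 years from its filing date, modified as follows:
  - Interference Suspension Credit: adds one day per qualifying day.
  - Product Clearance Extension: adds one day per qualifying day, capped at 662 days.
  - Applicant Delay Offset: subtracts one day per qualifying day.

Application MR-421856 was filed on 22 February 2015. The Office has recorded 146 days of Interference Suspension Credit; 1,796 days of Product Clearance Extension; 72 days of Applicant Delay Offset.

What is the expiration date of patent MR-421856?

Base term: filing date + 17 years → 22 February 2032.
Interference Suspension Credit: +146 days → 17 July 2032.
Product Clearance Extension: 1796 days claimed exceeds the 662-day cap, so +662 days → 10 May 2034.
Applicant Delay Offset: −72 days → 27 February 2034.

2034-02-27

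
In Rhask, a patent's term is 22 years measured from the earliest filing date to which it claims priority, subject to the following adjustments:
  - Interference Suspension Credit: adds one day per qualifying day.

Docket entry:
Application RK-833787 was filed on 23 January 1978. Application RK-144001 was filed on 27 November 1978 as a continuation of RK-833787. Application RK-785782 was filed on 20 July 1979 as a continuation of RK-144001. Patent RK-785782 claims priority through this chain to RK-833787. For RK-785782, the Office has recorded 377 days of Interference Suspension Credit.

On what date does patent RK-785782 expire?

2001-02-03

Earliest priority filing: 23 January 1978.
Base term: 23 January 1978 + 22 years → 23 January 2000.
Interference Suspension Credit: +377 days → 3 February 2001.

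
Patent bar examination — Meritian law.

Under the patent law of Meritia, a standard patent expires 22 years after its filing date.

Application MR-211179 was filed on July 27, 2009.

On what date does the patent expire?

July 27, 2031

Filing date + 22 years → 27 July 2031.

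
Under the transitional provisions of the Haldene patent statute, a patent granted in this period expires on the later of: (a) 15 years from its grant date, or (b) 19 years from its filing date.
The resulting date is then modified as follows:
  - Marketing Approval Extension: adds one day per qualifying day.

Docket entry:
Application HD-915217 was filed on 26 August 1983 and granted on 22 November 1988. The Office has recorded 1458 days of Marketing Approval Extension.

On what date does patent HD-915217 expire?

November 19, 2007

(a) grant + 15 years → 22 November 2003.
(b) filing + 19 years → 26 August 2002.
Later of the two: 22 November 2003.
Marketing Approval Extension: +1458 days → 19 November 2007.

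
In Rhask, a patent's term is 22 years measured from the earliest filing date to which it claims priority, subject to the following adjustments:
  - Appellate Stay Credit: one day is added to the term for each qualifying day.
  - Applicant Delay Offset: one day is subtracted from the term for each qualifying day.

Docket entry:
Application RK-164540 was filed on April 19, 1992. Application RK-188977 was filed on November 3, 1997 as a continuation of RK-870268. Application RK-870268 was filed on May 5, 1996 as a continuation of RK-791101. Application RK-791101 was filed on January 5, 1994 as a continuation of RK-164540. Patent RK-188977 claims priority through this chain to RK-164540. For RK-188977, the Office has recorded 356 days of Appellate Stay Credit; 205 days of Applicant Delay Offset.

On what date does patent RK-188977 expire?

September 17, 2014

Earliest priority filing: 19 April 1992.
Base term: 19 April 1992 + 22 years → 19 April 2014.
Appellate Stay Credit: +356 days → 10 April 2015.
Applicant Delay Offset: −205 days → 17 September 2014.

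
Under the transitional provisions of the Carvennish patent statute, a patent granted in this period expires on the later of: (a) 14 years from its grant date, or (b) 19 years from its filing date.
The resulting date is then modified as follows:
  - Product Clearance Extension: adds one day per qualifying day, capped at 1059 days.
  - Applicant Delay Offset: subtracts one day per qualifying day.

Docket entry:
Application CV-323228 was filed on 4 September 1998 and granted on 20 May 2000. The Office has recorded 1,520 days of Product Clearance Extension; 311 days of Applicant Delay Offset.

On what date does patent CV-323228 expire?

2019-09-22

(a) grant + 14 years → 20 May 2014.
(b) filing + 19 years → 4 September 2017.
Later of the two: 4 September 2017.
Product Clearance Extension: 1520 days claimed exceeds the 1059-day cap, so +1059 days → 29 July 2020.
Applicant Delay Offset: −311 days → 22 September 2019.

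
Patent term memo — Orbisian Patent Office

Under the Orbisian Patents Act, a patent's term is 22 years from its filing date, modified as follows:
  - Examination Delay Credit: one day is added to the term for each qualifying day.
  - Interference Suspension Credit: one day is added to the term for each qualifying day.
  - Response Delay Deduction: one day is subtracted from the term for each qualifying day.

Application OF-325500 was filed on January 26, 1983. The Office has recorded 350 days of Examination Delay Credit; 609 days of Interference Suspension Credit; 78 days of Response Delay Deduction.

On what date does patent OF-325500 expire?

Base term: filing date + 22 years → 26 January 2005.
Examination Delay Credit: +350 days → 11 January 2006.
Interference Suspension Credit: +609 days → 12 September 2007.
Response Delay Deduction: −78 days → 26 June 2007.

2007-06-26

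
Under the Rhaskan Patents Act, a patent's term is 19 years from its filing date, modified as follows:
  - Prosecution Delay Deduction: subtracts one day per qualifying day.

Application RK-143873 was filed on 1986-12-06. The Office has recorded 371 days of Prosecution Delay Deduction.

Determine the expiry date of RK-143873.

Base term: filing date + 19 years → 6 December 2005.
Prosecution Delay Deduction: −371 days → 30 November 2004.

2004-11-30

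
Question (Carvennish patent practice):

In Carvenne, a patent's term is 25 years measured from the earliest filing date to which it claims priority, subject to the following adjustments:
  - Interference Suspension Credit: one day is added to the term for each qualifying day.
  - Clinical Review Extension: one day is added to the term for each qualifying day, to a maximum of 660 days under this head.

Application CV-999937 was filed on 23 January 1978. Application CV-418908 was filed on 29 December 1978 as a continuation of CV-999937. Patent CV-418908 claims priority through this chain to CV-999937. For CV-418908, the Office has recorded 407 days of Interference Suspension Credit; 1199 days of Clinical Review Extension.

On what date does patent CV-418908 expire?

Earliest priority filing: 23 January 1978.
Base term: 23 January 1978 + 25 years → 23 January 2003.
Interference Suspension Credit: +407 days → 5 March 2004.
Clinical Review Extension: 1199 days claimed exceeds the 660-day cap, so +660 days → 25 December 2005.

December 25, 2005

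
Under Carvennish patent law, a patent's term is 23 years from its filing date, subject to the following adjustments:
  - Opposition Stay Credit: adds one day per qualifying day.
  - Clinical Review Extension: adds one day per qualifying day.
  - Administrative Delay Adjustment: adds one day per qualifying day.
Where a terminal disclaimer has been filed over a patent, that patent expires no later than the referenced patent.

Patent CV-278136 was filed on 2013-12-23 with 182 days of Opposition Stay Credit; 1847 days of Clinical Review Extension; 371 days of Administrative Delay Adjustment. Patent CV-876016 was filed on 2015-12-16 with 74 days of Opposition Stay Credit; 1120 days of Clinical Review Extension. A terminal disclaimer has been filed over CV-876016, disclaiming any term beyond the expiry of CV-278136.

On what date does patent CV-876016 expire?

Natural term of CV-876016:
  Base: filing + 23 years → 16 December 2038.
  Opposition Stay Credit: +74 days → 28 February 2039.
  Clinical Review Extension: +1120 days → 24 March 2042.
Expiry of referenced patent CV-278136:
  Base: filing + 23 years → 23 December 2036.
  Opposition Stay Credit: +182 days → 23 June 2037.
  Clinical Review Extension: +1847 days → 14 July 2042.
  Administrative Delay Adjustment: +371 days → 20 July 2043.
Terminal disclaimer: CV-876016 expires on the earlier of 24 March 2042 and 20 July 2043.

March 24, 2042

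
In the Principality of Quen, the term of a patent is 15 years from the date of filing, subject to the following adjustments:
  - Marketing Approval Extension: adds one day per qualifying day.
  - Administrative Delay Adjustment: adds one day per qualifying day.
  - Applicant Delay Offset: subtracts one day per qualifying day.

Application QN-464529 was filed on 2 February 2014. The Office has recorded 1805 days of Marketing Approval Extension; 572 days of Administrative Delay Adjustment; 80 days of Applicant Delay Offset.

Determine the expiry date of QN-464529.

Base term: filing date + 15 years → 2 February 2029.
Marketing Approval Extension: +1805 days → 12 January 2034.
Administrative Delay Adjustment: +572 days → 7 August 2035.
Applicant Delay Offset: −80 days → 19 May 2035.

2035-05-19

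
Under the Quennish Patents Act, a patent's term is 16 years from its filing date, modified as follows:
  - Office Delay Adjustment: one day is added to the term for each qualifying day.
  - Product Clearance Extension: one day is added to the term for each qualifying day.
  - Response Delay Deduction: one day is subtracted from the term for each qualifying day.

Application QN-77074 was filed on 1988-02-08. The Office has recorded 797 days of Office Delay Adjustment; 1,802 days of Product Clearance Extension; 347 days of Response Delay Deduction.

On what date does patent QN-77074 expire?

Base term: filing date + 16 years → 8 February 2004.
Office Delay Adjustment: +797 days → 15 April 2006.
Product Clearance Extension: +1802 days → 22 March 2011.
Response Delay Deduction: −347 days → 9 April 2010.

April 9, 2010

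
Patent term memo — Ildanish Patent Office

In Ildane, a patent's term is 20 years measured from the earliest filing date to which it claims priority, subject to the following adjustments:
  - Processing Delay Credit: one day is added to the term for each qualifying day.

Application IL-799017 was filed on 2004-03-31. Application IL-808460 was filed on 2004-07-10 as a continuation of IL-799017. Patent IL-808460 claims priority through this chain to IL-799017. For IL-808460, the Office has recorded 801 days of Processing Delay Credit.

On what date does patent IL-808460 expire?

Earliest priority filing: 31 March 2004.
Base term: 31 March 2004 + 20 years → 31 March 2024.
Processing Delay Credit: +801 days → 10 June 2026.

June 10, 2026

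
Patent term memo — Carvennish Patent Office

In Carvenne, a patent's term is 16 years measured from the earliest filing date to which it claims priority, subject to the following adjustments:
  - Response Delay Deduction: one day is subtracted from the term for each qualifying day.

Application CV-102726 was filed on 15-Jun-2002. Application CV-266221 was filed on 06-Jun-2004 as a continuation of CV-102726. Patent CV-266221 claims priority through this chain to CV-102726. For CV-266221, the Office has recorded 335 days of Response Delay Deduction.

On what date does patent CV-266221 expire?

Earliest priority filing: 15 June 2002.
Base term: 15 June 2002 + 16 years → 15 June 2018.
Response Delay Deduction: −335 days → 15 July 2017.

2017-07-15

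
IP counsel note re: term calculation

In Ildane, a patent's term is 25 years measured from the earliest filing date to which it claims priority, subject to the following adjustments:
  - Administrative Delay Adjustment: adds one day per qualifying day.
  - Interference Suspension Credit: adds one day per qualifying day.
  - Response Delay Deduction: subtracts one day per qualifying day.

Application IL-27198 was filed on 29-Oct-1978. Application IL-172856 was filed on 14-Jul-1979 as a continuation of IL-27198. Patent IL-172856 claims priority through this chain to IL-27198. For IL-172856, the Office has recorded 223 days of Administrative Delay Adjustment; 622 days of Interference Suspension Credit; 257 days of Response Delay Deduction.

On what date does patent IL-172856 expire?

Earliest priority filing: 29 October 1978.
Base term: 29 October 1978 + 25 years → 29 October 2003.
Administrative Delay Adjustment: +223 days → 8 June 2004.
Interference Suspension Credit: +622 days → 20 February 2006.
Response Delay Deduction: −257 days → 8 June 2005.

2005-06-08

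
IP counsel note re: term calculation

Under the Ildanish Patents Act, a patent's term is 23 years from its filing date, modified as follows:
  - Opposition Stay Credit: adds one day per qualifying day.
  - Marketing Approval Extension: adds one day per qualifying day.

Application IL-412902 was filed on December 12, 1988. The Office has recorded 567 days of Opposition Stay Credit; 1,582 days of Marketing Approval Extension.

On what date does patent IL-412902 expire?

October 30, 2017

Base term: filing date + 23 years → 12 December 2011.
Opposition Stay Credit: +567 days → 1 July 2013.
Marketing Approval Extension: +1582 days → 30 October 2017.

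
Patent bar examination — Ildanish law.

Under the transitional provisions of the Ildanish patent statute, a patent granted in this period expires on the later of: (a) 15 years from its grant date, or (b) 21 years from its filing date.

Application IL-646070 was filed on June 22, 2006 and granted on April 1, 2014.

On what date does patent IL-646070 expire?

2029-04-01

(a) grant + 15 years → 1 April 2029.
(b) filing + 21 years → 22 June 2027.
Later of the two: 1 April 2029.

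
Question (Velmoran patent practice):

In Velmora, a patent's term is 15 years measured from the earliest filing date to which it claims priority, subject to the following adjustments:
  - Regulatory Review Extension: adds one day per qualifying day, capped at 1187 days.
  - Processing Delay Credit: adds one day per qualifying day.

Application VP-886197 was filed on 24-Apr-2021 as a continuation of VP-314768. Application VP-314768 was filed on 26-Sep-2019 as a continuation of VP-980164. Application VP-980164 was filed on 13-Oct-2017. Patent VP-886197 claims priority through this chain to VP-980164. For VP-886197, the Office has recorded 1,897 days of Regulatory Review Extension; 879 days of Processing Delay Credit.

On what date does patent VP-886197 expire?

Earliest priority filing: 13 October 2017.
Base term: 13 October 2017 + 15 years → 13 October 2032.
Regulatory Review Extension: 1897 days claimed exceeds the 1187-day cap, so +1187 days → 13 January 2036.
Processing Delay Credit: +879 days → 10 June 2038.

2038-06-10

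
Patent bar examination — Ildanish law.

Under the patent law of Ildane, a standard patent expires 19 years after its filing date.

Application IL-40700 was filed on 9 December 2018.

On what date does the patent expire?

Filing date + 19 years → 9 December 2037.

December 9, 2037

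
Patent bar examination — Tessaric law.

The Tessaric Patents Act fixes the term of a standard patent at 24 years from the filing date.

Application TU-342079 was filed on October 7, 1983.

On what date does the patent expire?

2007-10-07

Filing date + 24 years → 7 October 2007.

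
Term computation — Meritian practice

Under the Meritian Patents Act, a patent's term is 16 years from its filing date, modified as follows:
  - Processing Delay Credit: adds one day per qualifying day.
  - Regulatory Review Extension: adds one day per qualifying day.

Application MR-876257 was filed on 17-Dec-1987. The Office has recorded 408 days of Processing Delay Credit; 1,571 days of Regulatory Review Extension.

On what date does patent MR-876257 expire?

May 18, 2009

Base term: filing date + 16 years → 17 December 2003.
Processing Delay Credit: +408 days → 28 January 2005.
Regulatory Review Extension: +1571 days → 18 May 2009.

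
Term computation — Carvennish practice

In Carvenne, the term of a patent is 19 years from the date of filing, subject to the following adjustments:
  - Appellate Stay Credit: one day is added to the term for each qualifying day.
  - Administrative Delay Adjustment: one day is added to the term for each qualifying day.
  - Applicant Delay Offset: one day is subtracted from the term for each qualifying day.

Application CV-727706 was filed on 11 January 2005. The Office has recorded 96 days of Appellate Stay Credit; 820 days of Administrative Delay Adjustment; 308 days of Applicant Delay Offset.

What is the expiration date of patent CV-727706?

Base term: filing date + 19 years → 11 January 2024.
Appellate Stay Credit: +96 days → 16 April 2024.
Administrative Delay Adjustment: +820 days → 15 July 2026.
Applicant Delay Offset: −308 days → 10 September 2025.

September 10, 2025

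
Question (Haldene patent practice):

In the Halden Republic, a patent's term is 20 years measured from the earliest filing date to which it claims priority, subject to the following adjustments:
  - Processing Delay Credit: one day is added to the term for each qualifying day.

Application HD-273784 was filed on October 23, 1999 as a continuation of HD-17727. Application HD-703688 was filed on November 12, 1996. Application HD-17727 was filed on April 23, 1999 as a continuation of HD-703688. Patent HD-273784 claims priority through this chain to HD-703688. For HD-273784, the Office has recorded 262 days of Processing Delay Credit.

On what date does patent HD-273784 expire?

2017-08-01

Earliest priority filing: 12 November 1996.
Base term: 12 November 1996 + 20 years → 12 November 2016.
Processing Delay Credit: +262 days → 1 August 2017.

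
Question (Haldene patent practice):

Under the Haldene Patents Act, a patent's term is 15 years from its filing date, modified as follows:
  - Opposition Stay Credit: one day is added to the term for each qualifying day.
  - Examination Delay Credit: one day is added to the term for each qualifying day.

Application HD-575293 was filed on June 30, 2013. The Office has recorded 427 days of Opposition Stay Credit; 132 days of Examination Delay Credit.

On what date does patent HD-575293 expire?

2030-01-10

Base term: filing date + 15 years → 30 June 2028.
Opposition Stay Credit: +427 days → 31 August 2029.
Examination Delay Credit: +132 days → 10 January 2030.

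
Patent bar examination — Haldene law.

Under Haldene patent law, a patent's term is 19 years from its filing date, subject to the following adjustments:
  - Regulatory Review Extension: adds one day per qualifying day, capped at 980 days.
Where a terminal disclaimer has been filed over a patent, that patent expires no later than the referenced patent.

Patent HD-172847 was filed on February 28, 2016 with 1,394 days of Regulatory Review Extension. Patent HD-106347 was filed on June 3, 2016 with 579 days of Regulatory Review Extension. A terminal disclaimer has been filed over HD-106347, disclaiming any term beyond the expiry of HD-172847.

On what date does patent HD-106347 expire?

January 2, 2037

Natural term of HD-106347:
  Base: filing + 19 years → 3 June 2035.
  Regulatory Review Extension: 579 days (within the 980-day cap) → +579 days → 2 January 2037.
Expiry of referenced patent HD-172847:
  Base: filing + 19 years → 28 February 2035.
  Regulatory Review Extension: 1394 days claimed exceeds the 980-day cap, so +980 days → 4 November 2037.
Terminal disclaimer: HD-106347 expires on the earlier of 2 January 2037 and 4 November 2037.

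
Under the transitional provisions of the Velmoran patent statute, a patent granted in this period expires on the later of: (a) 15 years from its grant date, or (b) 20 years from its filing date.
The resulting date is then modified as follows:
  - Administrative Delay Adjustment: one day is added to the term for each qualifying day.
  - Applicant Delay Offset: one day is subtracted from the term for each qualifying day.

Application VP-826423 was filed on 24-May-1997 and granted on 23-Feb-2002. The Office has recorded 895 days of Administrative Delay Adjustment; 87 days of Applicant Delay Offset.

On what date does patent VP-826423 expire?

August 10, 2019

(a) grant + 15 years → 23 February 2017.
(b) filing + 20 years → 24 May 2017.
Later of the two: 24 May 2017.
Administrative Delay Adjustment: +895 days → 5 November 2019.
Applicant Delay Offset: −87 days → 10 August 2019.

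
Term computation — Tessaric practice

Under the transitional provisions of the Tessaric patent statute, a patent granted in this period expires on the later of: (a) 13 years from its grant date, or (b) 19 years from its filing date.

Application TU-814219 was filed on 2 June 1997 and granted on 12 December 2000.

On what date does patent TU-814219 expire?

(a) grant + 13 years → 12 December 2013.
(b) filing + 19 years → 2 June 2016.
Later of the two: 2 June 2016.

June 2, 2016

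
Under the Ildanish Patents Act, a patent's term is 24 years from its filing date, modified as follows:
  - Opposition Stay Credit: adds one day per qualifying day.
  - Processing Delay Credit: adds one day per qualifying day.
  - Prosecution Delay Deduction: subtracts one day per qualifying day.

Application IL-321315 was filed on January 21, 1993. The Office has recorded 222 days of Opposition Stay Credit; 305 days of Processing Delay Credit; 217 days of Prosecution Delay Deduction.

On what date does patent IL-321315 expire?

2017-11-27

Base term: filing date + 24 years → 21 January 2017.
Opposition Stay Credit: +222 days → 31 August 2017.
Processing Delay Credit: +305 days → 2 July 2018.
Prosecution Delay Deduction: −217 days → 27 November 2017.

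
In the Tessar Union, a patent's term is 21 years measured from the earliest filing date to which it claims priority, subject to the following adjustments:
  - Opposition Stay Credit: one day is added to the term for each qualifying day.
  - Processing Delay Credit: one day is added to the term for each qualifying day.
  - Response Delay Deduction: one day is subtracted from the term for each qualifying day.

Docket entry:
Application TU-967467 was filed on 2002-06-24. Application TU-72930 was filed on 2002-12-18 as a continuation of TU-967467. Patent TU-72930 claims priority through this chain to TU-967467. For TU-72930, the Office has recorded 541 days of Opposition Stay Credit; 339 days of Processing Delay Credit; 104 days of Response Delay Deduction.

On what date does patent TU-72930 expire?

Earliest priority filing: 24 June 2002.
Base term: 24 June 2002 + 21 years → 24 June 2023.
Opposition Stay Credit: +541 days → 16 December 2024.
Processing Delay Credit: +339 days → 20 November 2025.
Response Delay Deduction: −104 days → 8 August 2025.

2025-08-08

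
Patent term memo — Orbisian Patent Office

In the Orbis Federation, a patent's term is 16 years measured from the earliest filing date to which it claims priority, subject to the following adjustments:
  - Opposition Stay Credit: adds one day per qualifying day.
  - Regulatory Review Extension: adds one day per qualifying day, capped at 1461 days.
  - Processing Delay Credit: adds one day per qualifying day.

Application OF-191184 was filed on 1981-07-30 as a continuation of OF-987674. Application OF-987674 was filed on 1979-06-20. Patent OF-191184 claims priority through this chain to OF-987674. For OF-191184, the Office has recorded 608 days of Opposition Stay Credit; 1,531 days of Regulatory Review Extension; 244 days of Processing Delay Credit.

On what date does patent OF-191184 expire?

2001-10-19

Earliest priority filing: 20 June 1979.
Base term: 20 June 1979 + 16 years → 20 June 1995.
Opposition Stay Credit: +608 days → 17 February 1997.
Regulatory Review Extension: 1531 days claimed exceeds the 1461-day cap, so +1461 days → 17 February 2001.
Processing Delay Credit: +244 days → 19 October 2001.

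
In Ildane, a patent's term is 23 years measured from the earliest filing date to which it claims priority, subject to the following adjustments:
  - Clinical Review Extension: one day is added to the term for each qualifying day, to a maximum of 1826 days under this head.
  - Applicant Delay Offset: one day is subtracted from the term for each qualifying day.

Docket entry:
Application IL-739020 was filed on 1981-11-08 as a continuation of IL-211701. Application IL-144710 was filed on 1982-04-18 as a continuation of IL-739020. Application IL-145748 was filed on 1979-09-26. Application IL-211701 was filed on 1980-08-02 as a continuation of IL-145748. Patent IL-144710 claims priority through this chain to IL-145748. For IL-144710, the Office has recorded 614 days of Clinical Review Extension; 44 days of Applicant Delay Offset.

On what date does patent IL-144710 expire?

April 18, 2004

Earliest priority filing: 26 September 1979.
Base term: 26 September 1979 + 23 years → 26 September 2002.
Clinical Review Extension: 614 days (within the 1826-day cap) → +614 days → 1 June 2004.
Applicant Delay Offset: −44 days → 18 April 2004.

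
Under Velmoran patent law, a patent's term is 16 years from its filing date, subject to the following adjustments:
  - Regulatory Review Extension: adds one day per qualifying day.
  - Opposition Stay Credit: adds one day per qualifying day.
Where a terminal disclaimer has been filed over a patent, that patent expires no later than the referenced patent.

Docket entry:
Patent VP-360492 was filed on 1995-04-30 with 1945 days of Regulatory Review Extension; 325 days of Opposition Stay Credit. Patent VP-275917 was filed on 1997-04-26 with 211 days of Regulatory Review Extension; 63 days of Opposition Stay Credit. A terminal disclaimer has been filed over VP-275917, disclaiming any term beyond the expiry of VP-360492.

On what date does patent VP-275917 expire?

Natural term of VP-275917:
  Base: filing + 16 years → 26 April 2013.
  Regulatory Review Extension: +211 days → 23 November 2013.
  Opposition Stay Credit: +63 days → 25 January 2014.
Expiry of referenced patent VP-360492:
  Base: filing + 16 years → 30 April 2011.
  Regulatory Review Extension: +1945 days → 26 August 2016.
  Opposition Stay Credit: +325 days → 17 July 2017.
Terminal disclaimer: VP-275917 expires on the earlier of 25 January 2014 and 17 July 2017.

January 25, 2014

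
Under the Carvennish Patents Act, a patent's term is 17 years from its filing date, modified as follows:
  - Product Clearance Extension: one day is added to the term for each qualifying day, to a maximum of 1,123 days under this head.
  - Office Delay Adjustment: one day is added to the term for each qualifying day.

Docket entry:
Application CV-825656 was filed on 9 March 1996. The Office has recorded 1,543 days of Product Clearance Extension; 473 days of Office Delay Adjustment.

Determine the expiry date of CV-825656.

Base term: filing date + 17 years → 9 March 2013.
Product Clearance Extension: 1543 days claimed exceeds the 1123-day cap, so +1123 days → 5 April 2016.
Office Delay Adjustment: +473 days → 22 July 2017.

2017-07-22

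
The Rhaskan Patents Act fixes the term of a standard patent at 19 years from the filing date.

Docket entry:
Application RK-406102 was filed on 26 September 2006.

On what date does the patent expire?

Filing date + 19 years → 26 September 2025.

September 26, 2025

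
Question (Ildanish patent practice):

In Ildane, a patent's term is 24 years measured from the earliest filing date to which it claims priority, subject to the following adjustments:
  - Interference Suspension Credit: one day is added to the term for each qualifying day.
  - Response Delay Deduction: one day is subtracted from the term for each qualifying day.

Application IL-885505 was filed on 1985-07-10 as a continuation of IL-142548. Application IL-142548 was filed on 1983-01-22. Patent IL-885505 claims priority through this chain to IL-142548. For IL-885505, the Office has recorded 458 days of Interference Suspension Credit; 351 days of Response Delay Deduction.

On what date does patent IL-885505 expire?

2007-05-09

Earliest priority filing: 22 January 1983.
Base term: 22 January 1983 + 24 years → 22 January 2007.
Interference Suspension Credit: +458 days → 24 April 2008.
Response Delay Deduction: −351 days → 9 May 2007.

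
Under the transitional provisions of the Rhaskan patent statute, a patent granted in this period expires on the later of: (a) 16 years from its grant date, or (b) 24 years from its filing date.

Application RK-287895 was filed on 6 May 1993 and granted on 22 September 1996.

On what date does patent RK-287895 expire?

(a) grant + 16 years → 22 September 2012.
(b) filing + 24 years → 6 May 2017.
Later of the two: 6 May 2017.

2017-05-06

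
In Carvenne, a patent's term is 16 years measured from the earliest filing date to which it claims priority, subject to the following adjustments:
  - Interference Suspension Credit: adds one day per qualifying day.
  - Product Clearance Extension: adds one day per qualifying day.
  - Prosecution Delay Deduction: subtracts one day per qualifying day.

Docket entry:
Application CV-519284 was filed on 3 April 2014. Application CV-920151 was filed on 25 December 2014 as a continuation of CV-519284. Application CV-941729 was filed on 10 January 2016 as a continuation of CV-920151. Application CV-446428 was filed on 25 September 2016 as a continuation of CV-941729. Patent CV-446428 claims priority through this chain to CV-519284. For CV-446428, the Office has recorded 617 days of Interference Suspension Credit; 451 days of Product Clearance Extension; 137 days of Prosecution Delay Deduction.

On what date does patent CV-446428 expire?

October 20, 2032

Earliest priority filing: 3 April 2014.
Base term: 3 April 2014 + 16 years → 3 April 2030.
Interference Suspension Credit: +617 days → 11 December 2031.
Product Clearance Extension: +451 days → 6 March 2033.
Prosecution Delay Deduction: −137 days → 20 October 2032.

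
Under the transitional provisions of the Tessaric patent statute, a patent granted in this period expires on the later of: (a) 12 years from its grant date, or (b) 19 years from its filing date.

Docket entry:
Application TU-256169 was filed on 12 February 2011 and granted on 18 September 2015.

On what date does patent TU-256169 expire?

February 12, 2030

(a) grant + 12 years → 18 September 2027.
(b) filing + 19 years → 12 February 2030.
Later of the two: 12 February 2030.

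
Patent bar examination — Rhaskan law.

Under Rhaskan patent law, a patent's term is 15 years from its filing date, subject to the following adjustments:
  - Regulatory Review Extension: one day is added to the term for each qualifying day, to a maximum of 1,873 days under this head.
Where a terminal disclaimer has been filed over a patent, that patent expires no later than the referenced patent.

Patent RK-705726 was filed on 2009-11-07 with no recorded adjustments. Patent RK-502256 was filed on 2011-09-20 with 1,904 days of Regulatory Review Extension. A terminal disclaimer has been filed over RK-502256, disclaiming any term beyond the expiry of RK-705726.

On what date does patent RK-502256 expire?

2024-11-07

Natural term of RK-502256:
  Base: filing + 15 years → 20 September 2026.
  Regulatory Review Extension: 1904 days claimed exceeds the 1873-day cap, so +1873 days → 6 November 2031.
Expiry of referenced patent RK-705726:
  Base: filing + 15 years → 7 November 2024.
Terminal disclaimer: RK-502256 expires on the earlier of 6 November 2031 and 7 November 2024.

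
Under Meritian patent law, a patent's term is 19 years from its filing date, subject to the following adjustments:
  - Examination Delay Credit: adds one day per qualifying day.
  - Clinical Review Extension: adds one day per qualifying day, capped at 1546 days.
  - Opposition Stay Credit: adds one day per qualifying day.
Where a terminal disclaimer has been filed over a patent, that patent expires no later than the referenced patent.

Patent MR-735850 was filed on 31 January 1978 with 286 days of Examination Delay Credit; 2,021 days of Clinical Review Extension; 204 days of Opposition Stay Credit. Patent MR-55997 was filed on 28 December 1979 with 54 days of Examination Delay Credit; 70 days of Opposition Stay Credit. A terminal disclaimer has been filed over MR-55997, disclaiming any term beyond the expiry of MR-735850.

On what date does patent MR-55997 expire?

Natural term of MR-55997:
  Base: filing + 19 years → 28 December 1998.
  Examination Delay Credit: +54 days → 20 February 1999.
  Opposition Stay Credit: +70 days → 1 May 1999.
Expiry of referenced patent MR-735850:
  Base: filing + 19 years → 31 January 1997.
  Examination Delay Credit: +286 days → 13 November 1997.
  Clinical Review Extension: 2021 days claimed exceeds the 1546-day cap, so +1546 days → 6 February 2002.
  Opposition Stay Credit: +204 days → 29 August 2002.
Terminal disclaimer: MR-55997 expires on the earlier of 1 May 1999 and 29 August 2002.

May 1, 1999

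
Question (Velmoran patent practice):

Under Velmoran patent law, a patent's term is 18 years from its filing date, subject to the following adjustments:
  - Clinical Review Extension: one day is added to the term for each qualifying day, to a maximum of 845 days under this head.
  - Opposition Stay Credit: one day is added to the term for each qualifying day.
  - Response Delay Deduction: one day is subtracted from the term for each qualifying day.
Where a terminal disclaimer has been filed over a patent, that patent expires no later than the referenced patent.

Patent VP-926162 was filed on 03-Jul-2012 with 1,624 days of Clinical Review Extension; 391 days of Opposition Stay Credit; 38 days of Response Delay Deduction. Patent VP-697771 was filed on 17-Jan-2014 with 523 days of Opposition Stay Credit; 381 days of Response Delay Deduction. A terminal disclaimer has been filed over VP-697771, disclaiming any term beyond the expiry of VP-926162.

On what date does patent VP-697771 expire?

Natural term of VP-697771:
  Base: filing + 18 years → 17 January 2032.
  Opposition Stay Credit: +523 days → 23 June 2033.
  Response Delay Deduction: −381 days → 7 June 2032.
Expiry of referenced patent VP-926162:
  Base: filing + 18 years → 3 July 2030.
  Clinical Review Extension: 1624 days claimed exceeds the 845-day cap, so +845 days → 25 October 2032.
  Opposition Stay Credit: +391 days → 20 November 2033.
  Response Delay Deduction: −38 days → 13 October 2033.
Terminal disclaimer: VP-697771 expires on the earlier of 7 June 2032 and 13 October 2033.

2032-06-07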